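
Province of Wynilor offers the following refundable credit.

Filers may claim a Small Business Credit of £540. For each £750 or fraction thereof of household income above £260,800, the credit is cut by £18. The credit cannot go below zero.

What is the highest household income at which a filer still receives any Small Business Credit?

After 29 increments the reduction is 29 × £18 = £522, leaving £18; one more increment wipes it out. Increment 29 ends at excess 29 × £750 = £21,750, so the highest qualifying income is £260,800 + £21,750 = £282,550.

£282,550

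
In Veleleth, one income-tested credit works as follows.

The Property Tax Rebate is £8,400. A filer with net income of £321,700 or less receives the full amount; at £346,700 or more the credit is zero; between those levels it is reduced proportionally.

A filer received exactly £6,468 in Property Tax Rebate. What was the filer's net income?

£6,468 is 6,468/8,400 of the full £8,400, so 1,932/8,400 of the £25,000 range has been used: income = £321,700 + £25,000 × 1,932/8,400 = £327,450.

£327,450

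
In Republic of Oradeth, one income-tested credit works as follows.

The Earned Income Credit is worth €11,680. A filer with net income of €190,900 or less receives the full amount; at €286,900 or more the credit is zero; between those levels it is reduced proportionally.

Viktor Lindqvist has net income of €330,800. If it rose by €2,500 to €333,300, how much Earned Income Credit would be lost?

€0

At €330,800 — €330,800 is at or above €286,900, so the credit is €0.
At €333,300 — €333,300 is at or above €286,900, so the credit is €0.
Lost: €0 − €0 = €0.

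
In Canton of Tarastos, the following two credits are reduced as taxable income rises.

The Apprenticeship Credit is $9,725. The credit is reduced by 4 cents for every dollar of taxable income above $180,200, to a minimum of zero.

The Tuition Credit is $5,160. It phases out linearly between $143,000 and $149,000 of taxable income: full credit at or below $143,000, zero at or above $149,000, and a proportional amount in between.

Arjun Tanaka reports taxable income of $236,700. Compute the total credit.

Apprenticeship Credit: 4% of the $56,500 excess over $180,200 is $2,260; credit = $9,725 − $2,260 = $7,465.
Tuition Credit: $236,700 is at or above $149,000, so the credit is $0.
Total: $7,465 + $0 = $7,465.

$7,465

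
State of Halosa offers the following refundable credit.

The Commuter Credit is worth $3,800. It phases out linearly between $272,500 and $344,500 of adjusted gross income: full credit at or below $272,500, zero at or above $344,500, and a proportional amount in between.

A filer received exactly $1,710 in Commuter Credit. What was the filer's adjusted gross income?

$312,100

$1,710 is 1,710/3,800 of the full $3,800, so 2,090/3,800 of the $72,000 range has been used: income = $272,500 + $72,000 × 2,090/3,800 = $312,100.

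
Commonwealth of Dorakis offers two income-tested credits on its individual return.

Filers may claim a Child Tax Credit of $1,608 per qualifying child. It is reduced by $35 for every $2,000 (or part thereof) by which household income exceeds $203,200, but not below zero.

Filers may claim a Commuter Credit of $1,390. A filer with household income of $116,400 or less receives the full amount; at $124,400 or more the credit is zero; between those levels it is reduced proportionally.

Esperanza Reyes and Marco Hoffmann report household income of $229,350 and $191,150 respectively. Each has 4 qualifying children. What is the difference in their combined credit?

Esperanza ($229,350): Child Tax Credit: base = 4 × $1,608 = $6,432. income exceeds $203,200 by $26,150, which is 14 full-or-partial $2,000 increments; reduction = 14 × $35 = $490, leaving $5,942. Commuter Credit: $229,350 is at or above $124,400, so the credit is $0. total $5,942 + $0 = $5,942
Marco ($191,150): Child Tax Credit: base = 4 × $1,608 = $6,432. $191,150 is at or below the $203,200 threshold, so the full $6,432 applies. Commuter Credit: $191,150 is at or above $124,400, so the credit is $0. total $6,432 + $0 = $6,432
Difference: |$5,942 − $6,432| = $490.

$490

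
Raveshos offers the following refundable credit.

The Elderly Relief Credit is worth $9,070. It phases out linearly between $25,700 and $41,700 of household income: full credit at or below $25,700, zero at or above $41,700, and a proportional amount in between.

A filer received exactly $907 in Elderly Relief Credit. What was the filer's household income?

$40,100

$907 is 907/9,070 of the full $9,070, so 8,163/9,070 of the $16,000 range has been used: income = $25,700 + $16,000 × 8,163/9,070 = $40,100.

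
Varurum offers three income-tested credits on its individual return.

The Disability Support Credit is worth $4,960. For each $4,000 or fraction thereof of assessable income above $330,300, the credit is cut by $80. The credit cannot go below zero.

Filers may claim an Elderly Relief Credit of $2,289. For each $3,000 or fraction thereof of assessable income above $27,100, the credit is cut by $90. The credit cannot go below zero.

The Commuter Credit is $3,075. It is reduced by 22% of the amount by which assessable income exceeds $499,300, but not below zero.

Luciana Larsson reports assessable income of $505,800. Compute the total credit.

$3,085

Disability Support Credit: income exceeds $330,300 by $175,500, which is 44 full-or-partial $4,000 increments; reduction = 44 × $80 = $3,520, leaving $1,440.
Elderly Relief Credit: income exceeds $27,100 by $478,700 → 160 increments × $90 = $14,400 ≥ base, so the credit is $0.
Commuter Credit: 22% of the $6,500 excess over $499,300 is $1,430; credit = $3,075 − $1,430 = $1,645.
Total: $1,440 + $0 + $1,645 = $3,085.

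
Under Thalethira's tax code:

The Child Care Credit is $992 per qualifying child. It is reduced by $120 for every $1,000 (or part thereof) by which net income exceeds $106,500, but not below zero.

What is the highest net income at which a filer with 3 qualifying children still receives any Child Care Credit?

$130,500

Full credit = 3 × $992 = $2,976.
After 24 increments the reduction is 24 × $120 = $2,880, leaving $96; one more increment wipes it out. Increment 24 ends at excess 24 × $1,000 = $24,000, so the highest qualifying income is $106,500 + $24,000 = $130,500.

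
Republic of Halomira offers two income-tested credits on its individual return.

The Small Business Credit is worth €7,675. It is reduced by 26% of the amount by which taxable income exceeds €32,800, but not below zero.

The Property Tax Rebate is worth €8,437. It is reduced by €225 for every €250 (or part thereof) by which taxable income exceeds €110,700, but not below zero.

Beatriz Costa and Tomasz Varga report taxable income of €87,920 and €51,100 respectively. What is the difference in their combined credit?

Beatriz (€87,920): Small Business Credit: 26% of the €55,120 excess over €32,800 is €14,331.20 ≥ base, so the credit is €0. Property Tax Rebate: €87,920 is at or below the €110,700 threshold, so the full €8,437 applies. total €0 + €8,437 = €8,437
Tomasz (€51,100): Small Business Credit: 26% of the €18,300 excess over €32,800 is €4,758; credit = €7,675 − €4,758 = €2,917. Property Tax Rebate: €51,100 is at or below the €110,700 threshold, so the full €8,437 applies. total €2,917 + €8,437 = €11,354
Difference: |€8,437 − €11,354| = €2,917.

€2,917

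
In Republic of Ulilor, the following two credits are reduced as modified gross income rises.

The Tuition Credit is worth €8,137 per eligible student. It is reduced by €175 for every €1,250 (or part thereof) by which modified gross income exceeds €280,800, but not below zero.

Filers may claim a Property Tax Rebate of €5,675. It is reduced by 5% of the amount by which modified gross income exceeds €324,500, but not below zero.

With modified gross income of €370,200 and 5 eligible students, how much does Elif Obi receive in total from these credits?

€31,475

Tuition Credit: base = 5 × €8,137 = €40,685. income exceeds €280,800 by €89,400, which is 72 full-or-partial €1,250 increments; reduction = 72 × €175 = €12,600, leaving €28,085.
Property Tax Rebate: 5% of the €45,700 excess over €324,500 is €2,285; credit = €5,675 − €2,285 = €3,390.
Total: €28,085 + €3,390 = €31,475.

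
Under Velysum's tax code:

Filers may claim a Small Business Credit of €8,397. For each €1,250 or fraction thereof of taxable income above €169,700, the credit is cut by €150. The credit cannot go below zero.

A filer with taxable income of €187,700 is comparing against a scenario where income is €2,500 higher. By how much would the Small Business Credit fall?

€300

At €187,700 — income exceeds €169,700 by €18,000, which is 15 full-or-partial €1,250 increments; reduction = 15 × €150 = €2,250, leaving €6,147.
At €190,200 — income exceeds €169,700 by €20,500, which is 17 full-or-partial €1,250 increments; reduction = 17 × €150 = €2,550, leaving €5,847.
Lost: €6,147 − €5,847 = €300.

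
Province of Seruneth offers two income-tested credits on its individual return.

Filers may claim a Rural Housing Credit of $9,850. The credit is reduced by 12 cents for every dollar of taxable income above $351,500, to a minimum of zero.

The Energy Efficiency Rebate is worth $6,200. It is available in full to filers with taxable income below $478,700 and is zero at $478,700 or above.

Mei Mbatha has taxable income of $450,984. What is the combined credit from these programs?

$6,200

Rural Housing Credit: 12% of the $99,484 excess over $351,500 is $11,938.08 ≥ base, so the credit is $0.
Energy Efficiency Rebate: $450,984 is below the $478,700 cutoff, so the full $6,200 applies.
Total: $0 + $6,200 = $6,200.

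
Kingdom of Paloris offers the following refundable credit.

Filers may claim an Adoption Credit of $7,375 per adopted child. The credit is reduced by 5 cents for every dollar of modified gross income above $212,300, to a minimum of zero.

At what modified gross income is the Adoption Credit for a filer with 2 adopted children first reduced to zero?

Full credit = 2 × $7,375 = $14,750.
The credit falls by 5% of each dollar above $212,300, so it reaches zero when the excess is $14,750 / 5% = $295,000: income = $212,300 + $295,000 = $507,300.

$507,300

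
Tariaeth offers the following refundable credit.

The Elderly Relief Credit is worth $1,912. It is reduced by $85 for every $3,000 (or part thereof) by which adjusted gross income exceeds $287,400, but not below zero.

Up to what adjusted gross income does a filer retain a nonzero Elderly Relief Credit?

$353,400

After 22 increments the reduction is 22 × $85 = $1,870, leaving $42; one more increment wipes it out. Increment 22 ends at excess 22 × $3,000 = $66,000, so the highest qualifying income is $287,400 + $66,000 = $353,400.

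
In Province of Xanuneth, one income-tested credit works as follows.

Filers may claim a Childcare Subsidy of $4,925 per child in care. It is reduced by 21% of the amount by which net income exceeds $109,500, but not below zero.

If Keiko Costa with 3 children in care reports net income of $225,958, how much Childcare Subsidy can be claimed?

Childcare Subsidy: base = 3 × $4,925 = $14,775. 21% of the $116,458 excess over $109,500 is $24,456.18 ≥ base, so the credit is $0.

$0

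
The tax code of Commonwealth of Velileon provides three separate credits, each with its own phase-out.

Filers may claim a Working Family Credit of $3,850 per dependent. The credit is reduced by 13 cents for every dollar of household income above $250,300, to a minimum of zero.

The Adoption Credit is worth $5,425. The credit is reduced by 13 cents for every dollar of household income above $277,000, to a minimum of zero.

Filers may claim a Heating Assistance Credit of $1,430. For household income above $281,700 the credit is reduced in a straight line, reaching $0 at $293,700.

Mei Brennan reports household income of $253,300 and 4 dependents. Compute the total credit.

Working Family Credit: base = 4 × $3,850 = $15,400. 13% of the $3,000 excess over $250,300 is $390; credit = $15,400 − $390 = $15,010.
Adoption Credit: $253,300 is at or below the $277,000 threshold, so the full $5,425 applies.
Heating Assistance Credit: $253,300 is at or below the $281,700 threshold, so the full $1,430 applies.
Total: $15,010 + $5,425 + $1,430 = $21,865.

$21,865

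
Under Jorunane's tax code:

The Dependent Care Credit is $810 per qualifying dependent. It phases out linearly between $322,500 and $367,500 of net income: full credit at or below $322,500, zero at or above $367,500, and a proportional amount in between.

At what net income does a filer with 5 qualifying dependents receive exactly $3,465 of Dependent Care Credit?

Full credit = 5 × $810 = $4,050.
$3,465 is 3,465/4,050 of the full $4,050, so 585/4,050 of the $45,000 range has been used: income = $322,500 + $45,000 × 585/4,050 = $329,000.

$329,000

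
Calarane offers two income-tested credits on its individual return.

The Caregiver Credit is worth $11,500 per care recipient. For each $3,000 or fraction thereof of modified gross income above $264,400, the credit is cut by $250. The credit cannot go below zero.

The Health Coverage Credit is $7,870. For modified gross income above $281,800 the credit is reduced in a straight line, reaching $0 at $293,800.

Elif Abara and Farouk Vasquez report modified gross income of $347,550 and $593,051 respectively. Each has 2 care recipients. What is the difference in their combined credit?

$16,000

Elif ($347,550): Caregiver Credit: base = 2 × $11,500 = $23,000. income exceeds $264,400 by $83,150, which is 28 full-or-partial $3,000 increments; reduction = 28 × $250 = $7,000, leaving $16,000. Health Coverage Credit: $347,550 is at or above $293,800, so the credit is $0. total $16,000 + $0 = $16,000
Farouk ($593,051): Caregiver Credit: base = 2 × $11,500 = $23,000. income exceeds $264,400 by $328,651 → 110 increments × $250 = $27,500 ≥ base, so the credit is $0. Health Coverage Credit: $593,051 is at or above $293,800, so the credit is $0. total $0 + $0 = $0
Difference: |$16,000 − $0| = $16,000.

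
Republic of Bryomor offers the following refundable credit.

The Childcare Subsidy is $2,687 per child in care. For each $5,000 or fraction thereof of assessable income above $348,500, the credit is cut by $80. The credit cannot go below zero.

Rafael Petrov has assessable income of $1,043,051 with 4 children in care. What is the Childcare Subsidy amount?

Childcare Subsidy: base = 4 × $2,687 = $10,748. income exceeds $348,500 by $694,551 → 139 increments × $80 = $11,120 ≥ base, so the credit is $0.

$0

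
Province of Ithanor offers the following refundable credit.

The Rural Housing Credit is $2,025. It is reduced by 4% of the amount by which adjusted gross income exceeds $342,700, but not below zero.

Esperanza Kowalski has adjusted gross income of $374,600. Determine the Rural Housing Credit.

$749

Rural Housing Credit: 4% of the $31,900 excess over $342,700 is $1,276; credit = $2,025 − $1,276 = $749.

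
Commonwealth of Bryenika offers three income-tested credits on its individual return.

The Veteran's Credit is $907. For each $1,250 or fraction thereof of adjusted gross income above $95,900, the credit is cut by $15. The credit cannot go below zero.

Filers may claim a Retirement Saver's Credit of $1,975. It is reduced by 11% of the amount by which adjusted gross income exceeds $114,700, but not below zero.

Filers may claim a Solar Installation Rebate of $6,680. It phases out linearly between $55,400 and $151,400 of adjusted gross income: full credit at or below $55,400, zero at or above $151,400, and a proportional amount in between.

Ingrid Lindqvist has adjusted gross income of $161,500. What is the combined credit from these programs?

$112

Veteran's Credit: income exceeds $95,900 by $65,600, which is 53 full-or-partial $1,250 increments; reduction = 53 × $15 = $795, leaving $112.
Retirement Saver's Credit: 11% of the $46,800 excess over $114,700 is $5,148 ≥ base, so the credit is $0.
Solar Installation Rebate: $161,500 is at or above $151,400, so the credit is $0.
Total: $112 + $0 + $0 = $112.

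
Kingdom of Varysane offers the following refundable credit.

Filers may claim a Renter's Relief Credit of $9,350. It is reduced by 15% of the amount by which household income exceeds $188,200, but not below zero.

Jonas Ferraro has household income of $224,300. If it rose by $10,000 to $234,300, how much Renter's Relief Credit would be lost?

$1,500

At $224,300 — 15% of the $36,100 excess over $188,200 is $5,415; credit = $9,350 − $5,415 = $3,935.
At $234,300 — 15% of the $46,100 excess over $188,200 is $6,915; credit = $9,350 − $6,915 = $2,435.
Lost: $3,935 − $2,435 = $1,500.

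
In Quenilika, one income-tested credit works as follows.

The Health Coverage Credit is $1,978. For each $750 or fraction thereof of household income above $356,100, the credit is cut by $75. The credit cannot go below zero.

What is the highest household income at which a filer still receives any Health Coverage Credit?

After 26 increments the reduction is 26 × $75 = $1,950, leaving $28; one more increment wipes it out. Increment 26 ends at excess 26 × $750 = $19,500, so the highest qualifying income is $356,100 + $19,500 = $375,600.

$375,600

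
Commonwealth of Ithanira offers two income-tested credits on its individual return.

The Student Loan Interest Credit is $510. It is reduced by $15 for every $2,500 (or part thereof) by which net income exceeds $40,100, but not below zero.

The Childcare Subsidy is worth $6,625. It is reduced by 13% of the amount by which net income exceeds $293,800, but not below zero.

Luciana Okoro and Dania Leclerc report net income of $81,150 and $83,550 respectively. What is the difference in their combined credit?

Luciana ($81,150): Student Loan Interest Credit: income exceeds $40,100 by $41,050, which is 17 full-or-partial $2,500 increments; reduction = 17 × $15 = $255, leaving $255. Childcare Subsidy: $81,150 is at or below the $293,800 threshold, so the full $6,625 applies. total $255 + $6,625 = $6,880
Dania ($83,550): Student Loan Interest Credit: income exceeds $40,100 by $43,450, which is 18 full-or-partial $2,500 increments; reduction = 18 × $15 = $270, leaving $240. Childcare Subsidy: $83,550 is at or below the $293,800 threshold, so the full $6,625 applies. total $240 + $6,625 = $6,865
Difference: |$6,880 − $6,865| = $15.

$15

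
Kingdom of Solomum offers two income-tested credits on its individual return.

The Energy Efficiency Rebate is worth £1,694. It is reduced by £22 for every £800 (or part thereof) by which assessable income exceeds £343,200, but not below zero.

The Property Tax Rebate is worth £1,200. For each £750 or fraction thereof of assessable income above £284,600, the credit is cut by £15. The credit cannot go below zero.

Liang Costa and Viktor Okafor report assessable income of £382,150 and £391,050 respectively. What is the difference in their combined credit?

Liang (£382,150): Energy Efficiency Rebate: income exceeds £343,200 by £38,950, which is 49 full-or-partial £800 increments; reduction = 49 × £22 = £1,078, leaving £616. Property Tax Rebate: income exceeds £284,600 by £97,550 → 131 increments × £15 = £1,965 ≥ base, so the credit is £0. total £616 + £0 = £616
Viktor (£391,050): Energy Efficiency Rebate: income exceeds £343,200 by £47,850, which is 60 full-or-partial £800 increments; reduction = 60 × £22 = £1,320, leaving £374. Property Tax Rebate: income exceeds £284,600 by £106,450 → 142 increments × £15 = £2,130 ≥ base, so the credit is £0. total £374 + £0 = £374
Difference: |£616 − £374| = £242.

£242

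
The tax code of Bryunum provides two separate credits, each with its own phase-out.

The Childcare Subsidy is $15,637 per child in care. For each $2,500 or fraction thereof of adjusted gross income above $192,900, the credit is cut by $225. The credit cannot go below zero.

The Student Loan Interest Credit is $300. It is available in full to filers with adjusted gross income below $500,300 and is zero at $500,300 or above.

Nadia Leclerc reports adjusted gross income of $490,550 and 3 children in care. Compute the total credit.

$20,211

Childcare Subsidy: base = 3 × $15,637 = $46,911. income exceeds $192,900 by $297,650, which is 120 full-or-partial $2,500 increments; reduction = 120 × $225 = $27,000, leaving $19,911.
Student Loan Interest Credit: $490,550 is below the $500,300 cutoff, so the full $300 applies.
Total: $19,911 + $300 = $20,211.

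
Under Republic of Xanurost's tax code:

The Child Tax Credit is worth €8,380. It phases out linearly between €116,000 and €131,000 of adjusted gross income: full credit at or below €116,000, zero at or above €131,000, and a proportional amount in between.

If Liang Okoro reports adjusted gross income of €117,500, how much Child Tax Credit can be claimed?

€7,542

Child Tax Credit: €117,500 is €1,500 into a €15,000 phase-out range, leaving 13,500/15,000 of the credit: €8,380 × 13,500/15,000 = €7,542.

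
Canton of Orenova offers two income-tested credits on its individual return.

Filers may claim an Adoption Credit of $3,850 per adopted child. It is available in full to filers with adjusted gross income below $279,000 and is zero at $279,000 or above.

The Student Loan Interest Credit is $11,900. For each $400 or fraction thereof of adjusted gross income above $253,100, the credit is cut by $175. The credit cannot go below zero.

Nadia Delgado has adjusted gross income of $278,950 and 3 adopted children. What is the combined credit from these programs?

Adoption Credit: base = 3 × $3,850 = $11,550. $278,950 is below the $279,000 cutoff, so the full $11,550 applies.
Student Loan Interest Credit: income exceeds $253,100 by $25,850, which is 65 full-or-partial $400 increments; reduction = 65 × $175 = $11,375, leaving $525.
Total: $11,550 + $525 = $12,075.

$12,075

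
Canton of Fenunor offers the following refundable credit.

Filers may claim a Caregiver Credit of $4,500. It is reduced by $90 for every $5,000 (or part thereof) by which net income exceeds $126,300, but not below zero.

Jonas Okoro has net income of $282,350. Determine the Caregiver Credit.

$1,620

Caregiver Credit: income exceeds $126,300 by $156,050, which is 32 full-or-partial $5,000 increments; reduction = 32 × $90 = $2,880, leaving $1,620.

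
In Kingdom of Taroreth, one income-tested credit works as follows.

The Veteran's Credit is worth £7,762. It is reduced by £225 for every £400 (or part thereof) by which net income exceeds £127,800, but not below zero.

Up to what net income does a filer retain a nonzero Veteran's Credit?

£141,400

After 34 increments the reduction is 34 × £225 = £7,650, leaving £112; one more increment wipes it out. Increment 34 ends at excess 34 × £400 = £13,600, so the highest qualifying income is £127,800 + £13,600 = £141,400.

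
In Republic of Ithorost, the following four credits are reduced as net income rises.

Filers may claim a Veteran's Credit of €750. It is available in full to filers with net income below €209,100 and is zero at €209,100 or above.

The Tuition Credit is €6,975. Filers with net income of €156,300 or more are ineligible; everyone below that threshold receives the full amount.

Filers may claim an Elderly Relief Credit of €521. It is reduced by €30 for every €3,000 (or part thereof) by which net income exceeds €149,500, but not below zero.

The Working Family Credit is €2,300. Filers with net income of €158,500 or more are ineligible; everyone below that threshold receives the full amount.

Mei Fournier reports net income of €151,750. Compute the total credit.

Veteran's Credit: €151,750 is below the €209,100 cutoff, so the full €750 applies.
Tuition Credit: €151,750 is below the €156,300 cutoff, so the full €6,975 applies.
Elderly Relief Credit: income exceeds €149,500 by €2,250, which is 1 full-or-partial €3,000 increment; reduction = 1 × €30 = €30, leaving €491.
Working Family Credit: €151,750 is below the €158,500 cutoff, so the full €2,300 applies.
Total: €750 + €6,975 + €491 + €2,300 = €10,516.

€10,516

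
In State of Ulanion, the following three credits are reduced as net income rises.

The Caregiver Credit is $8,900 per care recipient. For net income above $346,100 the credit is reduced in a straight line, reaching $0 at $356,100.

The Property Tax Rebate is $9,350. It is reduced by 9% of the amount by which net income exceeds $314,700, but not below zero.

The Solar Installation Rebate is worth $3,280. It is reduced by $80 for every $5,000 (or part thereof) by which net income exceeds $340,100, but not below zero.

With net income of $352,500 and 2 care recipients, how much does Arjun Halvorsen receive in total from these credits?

$15,396

Caregiver Credit: base = 2 × $8,900 = $17,800. $352,500 is $6,400 into a $10,000 phase-out range, leaving 3,600/10,000 of the credit: $17,800 × 3,600/10,000 = $6,408.
Property Tax Rebate: 9% of the $37,800 excess over $314,700 is $3,402; credit = $9,350 − $3,402 = $5,948.
Solar Installation Rebate: income exceeds $340,100 by $12,400, which is 3 full-or-partial $5,000 increments; reduction = 3 × $80 = $240, leaving $3,040.
Total: $6,408 + $5,948 + $3,040 = $15,396.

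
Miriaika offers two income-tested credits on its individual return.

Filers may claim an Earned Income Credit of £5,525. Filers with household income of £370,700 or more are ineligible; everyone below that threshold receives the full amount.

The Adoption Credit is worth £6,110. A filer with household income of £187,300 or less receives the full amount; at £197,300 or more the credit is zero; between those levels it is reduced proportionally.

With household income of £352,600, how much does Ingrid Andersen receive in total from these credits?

Earned Income Credit: £352,600 is below the £370,700 cutoff, so the full £5,525 applies.
Adoption Credit: £352,600 is at or above £197,300, so the credit is £0.
Total: £5,525 + £0 = £5,525.

£5,525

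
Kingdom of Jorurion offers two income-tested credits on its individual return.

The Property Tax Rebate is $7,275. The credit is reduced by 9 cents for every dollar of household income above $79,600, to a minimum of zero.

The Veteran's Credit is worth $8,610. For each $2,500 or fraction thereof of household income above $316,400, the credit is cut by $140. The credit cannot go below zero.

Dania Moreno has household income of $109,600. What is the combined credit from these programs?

$13,185

Property Tax Rebate: 9% of the $30,000 excess over $79,600 is $2,700; credit = $7,275 − $2,700 = $4,575.
Veteran's Credit: $109,600 is at or below the $316,400 threshold, so the full $8,610 applies.
Total: $4,575 + $8,610 = $13,185.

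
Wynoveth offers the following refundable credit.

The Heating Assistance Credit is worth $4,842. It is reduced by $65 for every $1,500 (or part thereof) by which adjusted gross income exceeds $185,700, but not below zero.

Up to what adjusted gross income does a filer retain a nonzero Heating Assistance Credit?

$296,700

After 74 increments the reduction is 74 × $65 = $4,810, leaving $32; one more increment wipes it out. Increment 74 ends at excess 74 × $1,500 = $111,000, so the highest qualifying income is $185,700 + $111,000 = $296,700.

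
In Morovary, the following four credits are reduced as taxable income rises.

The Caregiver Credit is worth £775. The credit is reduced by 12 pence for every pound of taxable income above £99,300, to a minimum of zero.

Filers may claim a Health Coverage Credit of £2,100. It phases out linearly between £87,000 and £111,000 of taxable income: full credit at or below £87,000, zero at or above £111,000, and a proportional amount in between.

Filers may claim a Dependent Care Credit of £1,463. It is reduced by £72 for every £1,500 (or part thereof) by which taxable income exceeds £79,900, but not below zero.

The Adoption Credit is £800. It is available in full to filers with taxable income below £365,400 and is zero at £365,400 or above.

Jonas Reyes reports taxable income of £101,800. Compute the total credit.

Caregiver Credit: 12% of the £2,500 excess over £99,300 is £300; credit = £775 − £300 = £475.
Health Coverage Credit: £101,800 is £14,800 into a £24,000 phase-out range, leaving 9,200/24,000 of the credit: £2,100 × 9,200/24,000 = £805.
Dependent Care Credit: income exceeds £79,900 by £21,900, which is 15 full-or-partial £1,500 increments; reduction = 15 × £72 = £1,080, leaving £383.
Adoption Credit: £101,800 is below the £365,400 cutoff, so the full £800 applies.
Total: £475 + £805 + £383 + £800 = £2,463.

£2,463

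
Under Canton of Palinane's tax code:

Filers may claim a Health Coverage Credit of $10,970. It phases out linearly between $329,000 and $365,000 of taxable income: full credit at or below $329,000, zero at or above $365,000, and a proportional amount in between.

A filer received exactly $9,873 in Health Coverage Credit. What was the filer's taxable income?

$332,600

$9,873 is 9,873/10,970 of the full $10,970, so 1,097/10,970 of the $36,000 range has been used: income = $329,000 + $36,000 × 1,097/10,970 = $332,600.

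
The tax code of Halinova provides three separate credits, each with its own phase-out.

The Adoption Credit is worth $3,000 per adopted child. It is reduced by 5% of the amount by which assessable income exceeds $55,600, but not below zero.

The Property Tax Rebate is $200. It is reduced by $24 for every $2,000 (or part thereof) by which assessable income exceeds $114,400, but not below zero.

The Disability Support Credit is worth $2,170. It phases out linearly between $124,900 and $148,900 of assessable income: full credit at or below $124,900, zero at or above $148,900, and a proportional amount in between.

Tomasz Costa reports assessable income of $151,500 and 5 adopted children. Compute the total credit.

Adoption Credit: base = 5 × $3,000 = $15,000. 5% of the $95,900 excess over $55,600 is $4,795; credit = $15,000 − $4,795 = $10,205.
Property Tax Rebate: income exceeds $114,400 by $37,100 → 19 increments × $24 = $456 ≥ base, so the credit is $0.
Disability Support Credit: $151,500 is at or above $148,900, so the credit is $0.
Total: $10,205 + $0 + $0 = $10,205.

$10,205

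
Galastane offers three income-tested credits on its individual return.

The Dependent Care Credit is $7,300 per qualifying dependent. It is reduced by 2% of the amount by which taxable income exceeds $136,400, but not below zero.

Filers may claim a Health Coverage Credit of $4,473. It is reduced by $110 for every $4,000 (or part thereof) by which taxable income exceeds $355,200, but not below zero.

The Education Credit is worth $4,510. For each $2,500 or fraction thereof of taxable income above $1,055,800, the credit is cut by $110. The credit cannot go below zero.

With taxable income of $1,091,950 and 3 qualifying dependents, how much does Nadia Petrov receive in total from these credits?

Dependent Care Credit: base = 3 × $7,300 = $21,900. 2% of the $955,550 excess over $136,400 is $19,111; credit = $21,900 − $19,111 = $2,789.
Health Coverage Credit: income exceeds $355,200 by $736,750 → 185 increments × $110 = $20,350 ≥ base, so the credit is $0.
Education Credit: income exceeds $1,055,800 by $36,150, which is 15 full-or-partial $2,500 increments; reduction = 15 × $110 = $1,650, leaving $2,860.
Total: $2,789 + $0 + $2,860 = $5,649.

$5,649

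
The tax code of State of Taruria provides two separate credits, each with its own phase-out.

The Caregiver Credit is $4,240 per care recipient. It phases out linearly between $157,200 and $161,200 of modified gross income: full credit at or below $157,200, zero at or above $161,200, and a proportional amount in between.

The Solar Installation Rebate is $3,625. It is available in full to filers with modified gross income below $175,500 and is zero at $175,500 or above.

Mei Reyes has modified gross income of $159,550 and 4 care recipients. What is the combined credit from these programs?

Caregiver Credit: base = 4 × $4,240 = $16,960. $159,550 is $2,350 into a $4,000 phase-out range, leaving 1,650/4,000 of the credit: $16,960 × 1,650/4,000 = $6,996.
Solar Installation Rebate: $159,550 is below the $175,500 cutoff, so the full $3,625 applies.
Total: $6,996 + $3,625 = $10,621.

$10,621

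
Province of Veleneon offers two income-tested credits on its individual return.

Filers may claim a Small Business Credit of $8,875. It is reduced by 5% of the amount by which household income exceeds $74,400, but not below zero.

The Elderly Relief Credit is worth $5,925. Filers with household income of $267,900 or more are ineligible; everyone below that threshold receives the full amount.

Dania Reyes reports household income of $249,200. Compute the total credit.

$6,060

Small Business Credit: 5% of the $174,800 excess over $74,400 is $8,740; credit = $8,875 − $8,740 = $135.
Elderly Relief Credit: $249,200 is below the $267,900 cutoff, so the full $5,925 applies.
Total: $135 + $5,925 = $6,060.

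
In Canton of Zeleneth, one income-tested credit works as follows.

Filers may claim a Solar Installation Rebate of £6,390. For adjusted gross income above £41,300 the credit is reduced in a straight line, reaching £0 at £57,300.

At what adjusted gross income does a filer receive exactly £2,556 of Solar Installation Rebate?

£50,900

£2,556 is 2,556/6,390 of the full £6,390, so 3,834/6,390 of the £16,000 range has been used: income = £41,300 + £16,000 × 3,834/6,390 = £50,900.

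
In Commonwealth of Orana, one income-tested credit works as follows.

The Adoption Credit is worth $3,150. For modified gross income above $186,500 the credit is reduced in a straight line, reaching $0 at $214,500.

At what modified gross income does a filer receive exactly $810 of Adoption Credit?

$810 is 810/3,150 of the full $3,150, so 2,340/3,150 of the $28,000 range has been used: income = $186,500 + $28,000 × 2,340/3,150 = $207,300.

$207,300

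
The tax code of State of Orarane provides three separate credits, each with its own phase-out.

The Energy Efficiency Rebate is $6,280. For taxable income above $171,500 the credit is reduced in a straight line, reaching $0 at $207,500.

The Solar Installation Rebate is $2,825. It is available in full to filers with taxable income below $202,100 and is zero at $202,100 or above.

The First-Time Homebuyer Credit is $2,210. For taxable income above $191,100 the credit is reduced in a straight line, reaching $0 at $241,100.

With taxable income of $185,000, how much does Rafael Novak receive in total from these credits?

$8,960

Energy Efficiency Rebate: $185,000 is $13,500 into a $36,000 phase-out range, leaving 22,500/36,000 of the credit: $6,280 × 22,500/36,000 = $3,925.
Solar Installation Rebate: $185,000 is below the $202,100 cutoff, so the full $2,825 applies.
First-Time Homebuyer Credit: $185,000 is at or below the $191,100 threshold, so the full $2,210 applies.
Total: $3,925 + $2,825 + $2,210 = $8,960.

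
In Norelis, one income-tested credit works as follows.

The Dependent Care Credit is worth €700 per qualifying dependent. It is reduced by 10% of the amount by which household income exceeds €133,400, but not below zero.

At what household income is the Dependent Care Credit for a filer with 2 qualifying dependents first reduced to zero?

€147,400

Full credit = 2 × €700 = €1,400.
The credit falls by 10% of each euro above €133,400, so it reaches zero when the excess is €1,400 / 10% = €14,000: income = €133,400 + €14,000 = €147,400.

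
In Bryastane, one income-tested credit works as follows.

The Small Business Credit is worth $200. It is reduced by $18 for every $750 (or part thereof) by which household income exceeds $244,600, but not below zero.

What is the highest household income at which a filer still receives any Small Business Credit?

After 11 increments the reduction is 11 × $18 = $198, leaving $2; one more increment wipes it out. Increment 11 ends at excess 11 × $750 = $8,250, so the highest qualifying income is $244,600 + $8,250 = $252,850.

$252,850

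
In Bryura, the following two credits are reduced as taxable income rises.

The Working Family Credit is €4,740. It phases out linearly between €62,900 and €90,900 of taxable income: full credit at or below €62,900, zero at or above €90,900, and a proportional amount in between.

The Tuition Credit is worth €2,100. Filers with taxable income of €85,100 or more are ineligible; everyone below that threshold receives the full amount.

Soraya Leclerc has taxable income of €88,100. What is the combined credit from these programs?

€474

Working Family Credit: €88,100 is €25,200 into a €28,000 phase-out range, leaving 2,800/28,000 of the credit: €4,740 × 2,800/28,000 = €474.
Tuition Credit: €88,100 meets or exceeds the €85,100 cutoff, so the credit is €0.
Total: €474 + €0 = €474.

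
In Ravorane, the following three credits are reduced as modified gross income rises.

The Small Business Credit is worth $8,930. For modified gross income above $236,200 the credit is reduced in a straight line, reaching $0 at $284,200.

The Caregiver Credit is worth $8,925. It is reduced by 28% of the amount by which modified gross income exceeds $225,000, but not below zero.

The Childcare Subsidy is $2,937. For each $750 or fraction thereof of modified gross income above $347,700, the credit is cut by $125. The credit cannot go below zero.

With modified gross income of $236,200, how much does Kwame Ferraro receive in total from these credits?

$17,656

Small Business Credit: $236,200 is at or below the $236,200 threshold, so the full $8,930 applies.
Caregiver Credit: 28% of the $11,200 excess over $225,000 is $3,136; credit = $8,925 − $3,136 = $5,789.
Childcare Subsidy: $236,200 is at or below the $347,700 threshold, so the full $2,937 applies.
Total: $8,930 + $5,789 + $2,937 = $17,656.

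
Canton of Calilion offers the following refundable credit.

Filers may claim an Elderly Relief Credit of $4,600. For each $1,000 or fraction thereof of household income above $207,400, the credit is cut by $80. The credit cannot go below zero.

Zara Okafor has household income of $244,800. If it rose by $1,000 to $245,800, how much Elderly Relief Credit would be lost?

At $244,800 — income exceeds $207,400 by $37,400, which is 38 full-or-partial $1,000 increments; reduction = 38 × $80 = $3,040, leaving $1,560.
At $245,800 — income exceeds $207,400 by $38,400, which is 39 full-or-partial $1,000 increments; reduction = 39 × $80 = $3,120, leaving $1,480.
Lost: $1,560 − $1,480 = $80.

$80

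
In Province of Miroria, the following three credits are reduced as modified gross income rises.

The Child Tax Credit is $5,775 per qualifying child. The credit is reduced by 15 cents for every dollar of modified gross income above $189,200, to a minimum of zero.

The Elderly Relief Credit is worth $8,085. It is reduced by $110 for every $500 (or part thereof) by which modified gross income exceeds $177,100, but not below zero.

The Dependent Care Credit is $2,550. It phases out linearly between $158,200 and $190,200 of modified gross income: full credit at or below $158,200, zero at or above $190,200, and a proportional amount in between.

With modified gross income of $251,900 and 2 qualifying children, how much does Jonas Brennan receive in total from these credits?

$2,145

Child Tax Credit: base = 2 × $5,775 = $11,550. 15% of the $62,700 excess over $189,200 is $9,405; credit = $11,550 − $9,405 = $2,145.
Elderly Relief Credit: income exceeds $177,100 by $74,800 → 150 increments × $110 = $16,500 ≥ base, so the credit is $0.
Dependent Care Credit: $251,900 is at or above $190,200, so the credit is $0.
Total: $2,145 + $0 + $0 = $2,145.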